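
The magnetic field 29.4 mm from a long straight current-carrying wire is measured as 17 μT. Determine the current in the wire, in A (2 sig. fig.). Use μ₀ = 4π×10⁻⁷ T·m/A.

For a long straight wire B = μ₀I/(2πd), so I = 2πdB/μ₀.
I = 2π × 0.0294 × 1.70×10⁻⁵ / (4π×10⁻⁷) = 2.50 A.

I ≈ 2.5 A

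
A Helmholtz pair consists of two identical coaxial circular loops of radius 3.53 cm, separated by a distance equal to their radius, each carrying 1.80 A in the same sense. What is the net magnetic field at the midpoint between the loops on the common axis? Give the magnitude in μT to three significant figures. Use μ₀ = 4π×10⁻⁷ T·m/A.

B ≈ 45.9 μT

Each loop contributes B = μ₀IR²/[2(R²+z²)^(3/2)] on the axis, with z measured from that loop.
Loop 1 (z = 0.01765 m): B₁ = 2.29×10⁻⁵ T. Loop 2 (z = 0.01765 m): B₂ = 2.29×10⁻⁵ T.
The fields add: B = B₁ + B₂ = 4.59×10⁻⁵ T.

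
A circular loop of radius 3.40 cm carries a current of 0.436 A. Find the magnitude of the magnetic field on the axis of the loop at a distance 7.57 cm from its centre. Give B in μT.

B ≈ 0.554 μT

On the axis of a circular loop, B = μ₀IR² / [2(R²+z²)^(3/2)].
R² + z² = (0.034)² + (0.0757)² = 0.006886 m², and (R²+z²)^(3/2) = 5.71×10⁻⁴ m³.
B = (4π×10⁻⁷ × 0.436 × 0.001156) / (2 × 5.71×10⁻⁴) = 5.54×10⁻⁷ T.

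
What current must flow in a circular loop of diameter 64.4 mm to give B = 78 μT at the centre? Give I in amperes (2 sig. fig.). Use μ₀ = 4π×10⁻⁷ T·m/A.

At the centre of a circular loop B = μ₀I/(2R), so I = 2RB/μ₀.
With R = 0.0322 m, I = 2 × 0.0322 × 7.80×10⁻⁵ / (4π×10⁻⁷) = 4.00 A.

I ≈ 4.0 A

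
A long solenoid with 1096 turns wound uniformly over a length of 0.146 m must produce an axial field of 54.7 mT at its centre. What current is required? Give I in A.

Inside a long solenoid B = μ₀nI with n = 7507 m⁻¹, so I = B/(μ₀n).
I = 5.47×10⁻² / (4π×10⁻⁷ × 7507) = 5.80 A.

I ≈ 5.80 A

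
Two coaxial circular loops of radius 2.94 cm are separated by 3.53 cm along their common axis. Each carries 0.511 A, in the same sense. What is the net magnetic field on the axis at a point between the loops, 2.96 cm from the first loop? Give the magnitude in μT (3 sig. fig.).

Each loop contributes B = μ₀IR²/[2(R²+z²)^(3/2)] on the axis, with z measured from that loop.
Loop 1 (z = 0.0296 m): B₁ = 3.82×10⁻⁶ T. Loop 2 (z = 0.0057 m): B₂ = 1.03×10⁻⁵ T.
The fields add: B = B₁ + B₂ = 1.42×10⁻⁵ T.

B ≈ 14.2 μT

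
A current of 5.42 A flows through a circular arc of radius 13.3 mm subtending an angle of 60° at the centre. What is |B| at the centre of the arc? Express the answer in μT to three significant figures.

B ≈ 42.7 μT

The Biot–Savart field of a circular arc at its centre is B = μ₀Iφ/(4πR), with φ = 1.047 rad.
B = (4π×10⁻⁷ × 5.42 × 1.047) / (4π × 0.0133) = 4.27×10⁻⁵ T.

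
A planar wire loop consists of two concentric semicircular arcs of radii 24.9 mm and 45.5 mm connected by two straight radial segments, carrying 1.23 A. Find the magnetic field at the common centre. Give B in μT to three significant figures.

B ≈ 7.03 μT

The radial connectors point toward the centre, so dl × r̂ = 0 and they contribute nothing.
Each semicircle gives μ₀I/(4R): inner arc 1.55×10⁻⁵ T, outer arc 8.49×10⁻⁶ T.
The two arcs carry current in opposite angular senses, so their fields oppose: B = |1.55×10⁻⁵ − 8.49×10⁻⁶| = 7.03×10⁻⁶ T.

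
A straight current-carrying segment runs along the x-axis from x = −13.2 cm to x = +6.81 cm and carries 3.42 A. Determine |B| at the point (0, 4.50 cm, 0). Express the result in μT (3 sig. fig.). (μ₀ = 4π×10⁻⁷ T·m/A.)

B ≈ 13.5 μT

For a finite straight segment, B = (μ₀I/4πd)(sinθ₁ + sinθ₂), where θ₁, θ₂ are the angles from the perpendicular to each end.
The perpendicular distance is d = 0.045 m; the end-offsets along the wire are a = 0.132 m and b = 0.0681 m.
sinθ₁ = 0.132/√(0.132²+0.045²) = 0.9465; sinθ₂ = 0.0681/√(0.0681²+0.045²) = 0.8343.
B = (4π×10⁻⁷ × 3.42) / (4π × 0.045) × (0.9465 + 0.8343) = 1.35×10⁻⁵ T.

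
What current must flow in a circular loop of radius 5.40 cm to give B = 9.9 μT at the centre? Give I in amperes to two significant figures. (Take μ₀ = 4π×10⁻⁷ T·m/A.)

At the centre of a circular loop B = μ₀I/(2R), so I = 2RB/μ₀.
With R = 0.054 m, I = 2 × 0.054 × 9.90×10⁻⁶ / (4π×10⁻⁷) = 0.851 A.

I ≈ 0.85 A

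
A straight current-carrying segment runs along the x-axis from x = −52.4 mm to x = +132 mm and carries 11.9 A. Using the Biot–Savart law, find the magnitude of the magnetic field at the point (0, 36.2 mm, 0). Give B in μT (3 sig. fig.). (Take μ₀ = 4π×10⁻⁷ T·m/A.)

B ≈ 58.7 μT

For a finite straight segment, B = (μ₀I/4πd)(sinθ₁ + sinθ₂), where θ₁, θ₂ are the angles from the perpendicular to each end.
The perpendicular distance is d = 0.0362 m; the end-offsets along the wire are a = 0.0524 m and b = 0.132 m.
sinθ₁ = 0.0524/√(0.0524²+0.0362²) = 0.8228; sinθ₂ = 0.132/√(0.132²+0.0362²) = 0.9644.
B = (4π×10⁻⁷ × 11.9) / (4π × 0.0362) × (0.8228 + 0.9644) = 5.87×10⁻⁵ T.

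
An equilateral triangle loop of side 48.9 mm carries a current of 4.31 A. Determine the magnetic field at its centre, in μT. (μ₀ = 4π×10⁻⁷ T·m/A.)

B ≈ 159 μT

Each side is a finite straight segment at perpendicular distance d = a/(2 tan(π/3)) = 0.01412 m from the centre, with end-angles ±π/3.
One side contributes B₁ = (μ₀I/4πd)·2 sin(π/3) = 5.29×10⁻⁵ T.
All 3 sides add in the same direction: B = 3 × 5.29×10⁻⁵ = 1.59×10⁻⁴ T.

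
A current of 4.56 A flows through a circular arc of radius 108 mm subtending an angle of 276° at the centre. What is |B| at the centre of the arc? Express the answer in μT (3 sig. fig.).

B ≈ 20.3 μT

The Biot–Savart field of a circular arc at its centre is B = μ₀Iφ/(4πR), with φ = 4.817 rad.
B = (4π×10⁻⁷ × 4.56 × 4.817) / (4π × 0.108) = 2.03×10⁻⁵ T.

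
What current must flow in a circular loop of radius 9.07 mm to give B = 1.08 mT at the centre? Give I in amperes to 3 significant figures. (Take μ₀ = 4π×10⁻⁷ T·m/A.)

I ≈ 15.6 A

At the centre of a circular loop B = μ₀I/(2R), so I = 2RB/μ₀.
With R = 0.00907 m, I = 2 × 0.00907 × 1.08×10⁻³ / (4π×10⁻⁷) = 15.6 A.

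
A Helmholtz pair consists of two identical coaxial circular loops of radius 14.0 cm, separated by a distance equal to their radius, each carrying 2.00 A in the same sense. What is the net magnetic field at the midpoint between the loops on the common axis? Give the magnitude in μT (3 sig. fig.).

Each loop contributes B = μ₀IR²/[2(R²+z²)^(3/2)] on the axis, with z measured from that loop.
Loop 1 (z = 0.07 m): B₁ = 6.42×10⁻⁶ T. Loop 2 (z = 0.07 m): B₂ = 6.42×10⁻⁶ T.
The fields add: B = B₁ + B₂ = 1.28×10⁻⁵ T.

B ≈ 12.8 μT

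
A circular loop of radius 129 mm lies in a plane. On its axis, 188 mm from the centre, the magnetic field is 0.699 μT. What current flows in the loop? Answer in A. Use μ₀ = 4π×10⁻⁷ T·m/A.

I ≈ 0.792 A

On the axis of a loop, B = μ₀IR²/[2(R²+z²)^(3/2)], so I = 2B(R²+z²)^(3/2)/(μ₀R²).
R² + z² = 0.01664 + 0.03534 = 0.05199 m²; raised to 3/2 gives 1.19×10⁻² m³.
I = 2 × 6.99×10⁻⁷ × 1.19×10⁻² / (1.26×10⁻⁶ × 0.01664) = 0.792 A.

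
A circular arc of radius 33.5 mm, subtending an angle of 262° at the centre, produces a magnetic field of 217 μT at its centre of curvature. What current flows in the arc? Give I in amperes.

For a circular arc, B = μ₀Iφ/(4πR) with φ in radians; here φ = 4.573 rad.
So I = 4πRB/(μ₀φ) = 4π × 0.0335 × 2.17×10⁻⁴ / (4π×10⁻⁷ × 4.573) = 15.9 A.

I ≈ 15.9 A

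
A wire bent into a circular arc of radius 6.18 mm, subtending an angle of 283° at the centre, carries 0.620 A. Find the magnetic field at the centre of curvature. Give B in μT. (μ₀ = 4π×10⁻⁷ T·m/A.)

B ≈ 49.6 μT

The Biot–Savart field of a circular arc at its centre is B = μ₀Iφ/(4πR), with φ = 4.939 rad.
B = (4π×10⁻⁷ × 0.620 × 4.939) / (4π × 0.00618) = 4.96×10⁻⁵ T.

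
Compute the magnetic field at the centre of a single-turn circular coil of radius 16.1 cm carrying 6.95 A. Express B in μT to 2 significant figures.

At the centre of a circular loop the Biot–Savart law gives B = μ₀I/(2R).
B = (4π×10⁻⁷ × 6.95) / (2 × 0.161) = 2.71×10⁻⁵ T.

B ≈ 27 μT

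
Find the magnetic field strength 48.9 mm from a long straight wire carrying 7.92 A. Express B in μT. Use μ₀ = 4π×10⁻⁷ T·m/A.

B ≈ 32.4 μT

For an infinitely long straight wire, B = μ₀I/(2πd).
B = (4π×10⁻⁷ × 7.92) / (2π × 0.0489) = 3.24×10⁻⁵ T.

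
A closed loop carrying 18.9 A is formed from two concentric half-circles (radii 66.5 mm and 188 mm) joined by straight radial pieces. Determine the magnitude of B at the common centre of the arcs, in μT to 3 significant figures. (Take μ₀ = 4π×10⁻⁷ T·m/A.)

B ≈ 57.7 μT

The radial connectors point toward the centre, so dl × r̂ = 0 and they contribute nothing.
Each semicircle gives μ₀I/(4R): inner arc 8.93×10⁻⁵ T, outer arc 3.16×10⁻⁵ T.
The two arcs carry current in opposite angular senses, so their fields oppose: B = |8.93×10⁻⁵ − 3.16×10⁻⁵| = 5.77×10⁻⁵ T.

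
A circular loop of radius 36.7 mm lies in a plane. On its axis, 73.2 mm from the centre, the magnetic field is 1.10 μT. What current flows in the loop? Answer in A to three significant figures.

On the axis of a loop, B = μ₀IR²/[2(R²+z²)^(3/2)], so I = 2B(R²+z²)^(3/2)/(μ₀R²).
R² + z² = 0.001347 + 0.005358 = 0.006705 m²; raised to 3/2 gives 5.49×10⁻⁴ m³.
I = 2 × 1.10×10⁻⁶ × 5.49×10⁻⁴ / (1.26×10⁻⁶ × 0.001347) = 0.714 A.

I ≈ 0.714 A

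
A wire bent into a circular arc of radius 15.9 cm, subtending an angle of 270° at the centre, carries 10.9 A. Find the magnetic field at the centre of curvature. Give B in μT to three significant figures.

B ≈ 32.3 μT

The Biot–Savart field of a circular arc at its centre is B = μ₀Iφ/(4πR), with φ = 4.712 rad.
B = (4π×10⁻⁷ × 10.9 × 4.712) / (4π × 0.159) = 3.23×10⁻⁵ T.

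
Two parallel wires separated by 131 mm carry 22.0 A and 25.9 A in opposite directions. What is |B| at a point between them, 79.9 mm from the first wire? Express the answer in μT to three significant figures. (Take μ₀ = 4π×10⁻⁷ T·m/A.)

Each long wire gives B = μ₀I/(2πd). Distances are d₁ = 0.0799 m and d₂ = 0.0511 m.
B₁ = 5.51×10⁻⁵ T, B₂ = 1.01×10⁻⁴ T.
Between antiparallel currents both contributions point the same way, so they add. B = B₁ + B₂ = 5.51×10⁻⁵ + 1.01×10⁻⁴ = 1.56×10⁻⁴ T.

B ≈ 156 μT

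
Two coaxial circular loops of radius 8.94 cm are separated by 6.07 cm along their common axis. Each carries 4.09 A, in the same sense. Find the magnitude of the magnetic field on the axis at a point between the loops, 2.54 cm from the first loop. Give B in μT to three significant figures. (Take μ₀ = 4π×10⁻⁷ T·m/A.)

B ≈ 48.7 μT

Each loop contributes B = μ₀IR²/[2(R²+z²)^(3/2)] on the axis, with z measured from that loop.
Loop 1 (z = 0.0254 m): B₁ = 2.56×10⁻⁵ T. Loop 2 (z = 0.0353 m): B₂ = 2.31×10⁻⁵ T.
The fields add: B = B₁ + B₂ = 4.87×10⁻⁵ T.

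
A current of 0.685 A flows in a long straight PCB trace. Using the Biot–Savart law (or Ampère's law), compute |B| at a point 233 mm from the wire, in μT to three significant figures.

B ≈ 0.588 μT

For an infinitely long straight wire, B = μ₀I/(2πd).
B = (4π×10⁻⁷ × 0.685) / (2π × 0.233) = 5.88×10⁻⁷ T.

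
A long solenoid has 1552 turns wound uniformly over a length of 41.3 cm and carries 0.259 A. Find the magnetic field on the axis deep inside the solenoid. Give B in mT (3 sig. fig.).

B ≈ 1.22 mT

Inside a long solenoid, B = μ₀nI with n = 3758 turns/m.
B = 4π×10⁻⁷ × 3758 × 0.259 = 1.22×10⁻³ T.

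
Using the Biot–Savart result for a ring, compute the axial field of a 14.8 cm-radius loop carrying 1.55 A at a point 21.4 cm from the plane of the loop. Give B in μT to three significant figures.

On the axis of a circular loop, B = μ₀IR² / [2(R²+z²)^(3/2)].
R² + z² = (0.148)² + (0.214)² = 0.0677 m², and (R²+z²)^(3/2) = 1.76×10⁻² m³.
B = (4π×10⁻⁷ × 1.55 × 0.0219) / (2 × 1.76×10⁻²) = 1.21×10⁻⁶ T.

B ≈ 1.21 μT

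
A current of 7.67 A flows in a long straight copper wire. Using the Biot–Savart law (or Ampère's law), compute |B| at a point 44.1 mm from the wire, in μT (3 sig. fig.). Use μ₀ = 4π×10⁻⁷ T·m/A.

B ≈ 34.8 μT

For an infinitely long straight wire, B = μ₀I/(2πd).
B = (4π×10⁻⁷ × 7.67) / (2π × 0.0441) = 3.48×10⁻⁵ T.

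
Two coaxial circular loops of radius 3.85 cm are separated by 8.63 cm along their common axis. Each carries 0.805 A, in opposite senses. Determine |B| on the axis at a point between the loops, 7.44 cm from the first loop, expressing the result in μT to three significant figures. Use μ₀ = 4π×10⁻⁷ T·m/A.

B ≈ 10.2 μT

Each loop contributes B = μ₀IR²/[2(R²+z²)^(3/2)] on the axis, with z measured from that loop.
Loop 1 (z = 0.0744 m): B₁ = 1.28×10⁻⁶ T. Loop 2 (z = 0.0119 m): B₂ = 1.15×10⁻⁵ T.
The fields oppose: B = |B₁ − B₂| = 1.02×10⁻⁵ T.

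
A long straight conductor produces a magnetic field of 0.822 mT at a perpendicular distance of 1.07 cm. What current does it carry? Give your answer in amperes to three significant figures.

I ≈ 44.0 A

For a long straight wire B = μ₀I/(2πd), so I = 2πdB/μ₀.
I = 2π × 0.0107 × 8.22×10⁻⁴ / (4π×10⁻⁷) = 44.0 A.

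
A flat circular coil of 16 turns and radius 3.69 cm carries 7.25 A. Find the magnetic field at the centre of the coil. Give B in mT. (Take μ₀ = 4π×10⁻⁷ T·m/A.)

B ≈ 1.98 mT

For an N-turn flat coil, B = Nμ₀I/(2R) with R = 0.0369 m.
B = 16 × 1.23×10⁻⁴ T = 1.98×10⁻³ T.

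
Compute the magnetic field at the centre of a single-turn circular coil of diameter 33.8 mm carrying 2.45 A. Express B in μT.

At the centre of a circular loop the Biot–Savart law gives B = μ₀I/(2R) (so R = 0.0169 m).
B = (4π×10⁻⁷ × 2.45) / (2 × 0.0169) = 9.11×10⁻⁵ T.

B ≈ 91.1 μT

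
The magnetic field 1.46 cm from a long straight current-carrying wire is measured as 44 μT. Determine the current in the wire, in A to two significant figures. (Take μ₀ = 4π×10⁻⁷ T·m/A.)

For a long straight wire B = μ₀I/(2πd), so I = 2πdB/μ₀.
I = 2π × 0.0146 × 4.40×10⁻⁵ / (4π×10⁻⁷) = 3.21 A.

I ≈ 3.2 A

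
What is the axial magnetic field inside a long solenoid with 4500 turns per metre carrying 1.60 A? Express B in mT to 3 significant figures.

B ≈ 9.05 mT

Inside a long solenoid, B = μ₀nI with n = 4500 turns/m.
B = 4π×10⁻⁷ × 4500 × 1.60 = 9.05×10⁻³ T.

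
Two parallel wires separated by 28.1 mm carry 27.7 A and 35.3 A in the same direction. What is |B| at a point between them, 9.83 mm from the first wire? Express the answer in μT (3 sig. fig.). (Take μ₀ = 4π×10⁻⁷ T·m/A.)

B ≈ 177 μT

Each long wire gives B = μ₀I/(2πd). Distances are d₁ = 0.00983 m and d₂ = 0.01827 m.
B₁ = 5.64×10⁻⁴ T, B₂ = 3.86×10⁻⁴ T.
Between parallel currents the two contributions point in opposite directions, so they subtract. B = |B₁ − B₂| = |5.64×10⁻⁴ − 3.86×10⁻⁴| = 1.77×10⁻⁴ T.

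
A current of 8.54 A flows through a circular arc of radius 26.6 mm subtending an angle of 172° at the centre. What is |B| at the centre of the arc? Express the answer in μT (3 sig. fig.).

B ≈ 96.4 μT

The Biot–Savart field of a circular arc at its centre is B = μ₀Iφ/(4πR), with φ = 3.002 rad.
B = (4π×10⁻⁷ × 8.54 × 3.002) / (4π × 0.0266) = 9.64×10⁻⁵ T.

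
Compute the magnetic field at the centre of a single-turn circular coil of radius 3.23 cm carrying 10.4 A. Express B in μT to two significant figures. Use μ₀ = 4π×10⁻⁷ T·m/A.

At the centre of a circular loop the Biot–Savart law gives B = μ₀I/(2R).
B = (4π×10⁻⁷ × 10.4) / (2 × 0.0323) = 2.02×10⁻⁴ T.

B ≈ 200 μT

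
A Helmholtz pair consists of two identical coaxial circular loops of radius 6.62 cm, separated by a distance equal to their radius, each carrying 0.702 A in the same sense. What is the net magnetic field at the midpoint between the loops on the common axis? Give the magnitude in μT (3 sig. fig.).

Each loop contributes B = μ₀IR²/[2(R²+z²)^(3/2)] on the axis, with z measured from that loop.
Loop 1 (z = 0.0331 m): B₁ = 4.77×10⁻⁶ T. Loop 2 (z = 0.0331 m): B₂ = 4.77×10⁻⁶ T.
The fields add: B = B₁ + B₂ = 9.54×10⁻⁶ T.

B ≈ 9.54 μT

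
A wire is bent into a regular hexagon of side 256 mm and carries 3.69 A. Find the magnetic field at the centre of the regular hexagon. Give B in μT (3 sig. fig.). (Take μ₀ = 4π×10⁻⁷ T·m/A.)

Each side is a finite straight segment at perpendicular distance d = a/(2 tan(π/6)) = 0.2217 m from the centre, with end-angles ±π/6.
One side contributes B₁ = (μ₀I/4πd)·2 sin(π/6) = 1.66×10⁻⁶ T.
All 6 sides add in the same direction: B = 6 × 1.66×10⁻⁶ = 9.99×10⁻⁶ T.

B ≈ 9.99 μT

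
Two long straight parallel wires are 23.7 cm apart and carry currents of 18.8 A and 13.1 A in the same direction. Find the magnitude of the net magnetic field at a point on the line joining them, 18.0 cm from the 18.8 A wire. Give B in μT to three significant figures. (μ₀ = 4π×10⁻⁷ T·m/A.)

Each long wire gives B = μ₀I/(2πd). Distances are d₁ = 0.18 m and d₂ = 0.057 m.
B₁ = 2.09×10⁻⁵ T, B₂ = 4.60×10⁻⁵ T.
Between parallel currents the two contributions point in opposite directions, so they subtract. B = |B₁ − B₂| = |2.09×10⁻⁵ − 4.60×10⁻⁵| = 2.51×10⁻⁵ T.

B ≈ 25.1 μT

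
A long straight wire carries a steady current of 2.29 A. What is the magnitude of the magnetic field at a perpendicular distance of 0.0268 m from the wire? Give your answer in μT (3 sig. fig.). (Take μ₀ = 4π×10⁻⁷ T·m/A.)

B ≈ 17.1 μT

For an infinitely long straight wire, B = μ₀I/(2πd).
B = (4π×10⁻⁷ × 2.29) / (2π × 0.0268) = 1.71×10⁻⁵ T.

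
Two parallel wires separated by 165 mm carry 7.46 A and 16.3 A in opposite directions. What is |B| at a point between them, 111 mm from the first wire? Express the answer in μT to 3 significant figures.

Each long wire gives B = μ₀I/(2πd). Distances are d₁ = 0.111 m and d₂ = 0.054 m.
B₁ = 1.34×10⁻⁵ T, B₂ = 6.04×10⁻⁵ T.
Between antiparallel currents both contributions point the same way, so they add. B = B₁ + B₂ = 1.34×10⁻⁵ + 6.04×10⁻⁵ = 7.38×10⁻⁵ T.

B ≈ 73.8 μT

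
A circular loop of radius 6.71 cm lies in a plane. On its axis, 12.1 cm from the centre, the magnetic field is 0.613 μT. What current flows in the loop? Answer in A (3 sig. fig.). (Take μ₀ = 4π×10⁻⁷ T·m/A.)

On the axis of a loop, B = μ₀IR²/[2(R²+z²)^(3/2)], so I = 2B(R²+z²)^(3/2)/(μ₀R²).
R² + z² = 0.004502 + 0.01464 = 0.01914 m²; raised to 3/2 gives 2.65×10⁻³ m³.
I = 2 × 6.13×10⁻⁷ × 2.65×10⁻³ / (1.26×10⁻⁶ × 0.004502) = 0.574 A.

I ≈ 0.574 A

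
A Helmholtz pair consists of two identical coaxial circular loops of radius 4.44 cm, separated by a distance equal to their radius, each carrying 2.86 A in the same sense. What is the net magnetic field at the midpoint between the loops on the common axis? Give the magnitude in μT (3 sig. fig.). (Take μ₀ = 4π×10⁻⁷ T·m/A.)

Each loop contributes B = μ₀IR²/[2(R²+z²)^(3/2)] on the axis, with z measured from that loop.
Loop 1 (z = 0.0222 m): B₁ = 2.90×10⁻⁵ T. Loop 2 (z = 0.0222 m): B₂ = 2.90×10⁻⁵ T.
The fields add: B = B₁ + B₂ = 5.79×10⁻⁵ T.

B ≈ 57.9 μT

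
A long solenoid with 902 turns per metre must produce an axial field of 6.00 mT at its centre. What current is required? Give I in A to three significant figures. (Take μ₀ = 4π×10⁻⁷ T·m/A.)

Inside a long solenoid B = μ₀nI with n = 902 m⁻¹, so I = B/(μ₀n).
I = 6.00×10⁻³ / (4π×10⁻⁷ × 902) = 5.29 A.

I ≈ 5.29 A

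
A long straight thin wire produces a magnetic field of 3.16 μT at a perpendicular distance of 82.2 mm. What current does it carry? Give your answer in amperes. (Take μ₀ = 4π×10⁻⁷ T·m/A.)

I ≈ 1.30 A

For a long straight wire B = μ₀I/(2πd), so I = 2πdB/μ₀.
I = 2π × 0.0822 × 3.16×10⁻⁶ / (4π×10⁻⁷) = 1.30 A.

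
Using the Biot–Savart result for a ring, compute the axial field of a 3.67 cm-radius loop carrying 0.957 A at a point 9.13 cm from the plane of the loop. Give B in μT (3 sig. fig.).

B ≈ 0.850 μT

On the axis of a circular loop, B = μ₀IR² / [2(R²+z²)^(3/2)].
R² + z² = (0.0367)² + (0.0913)² = 0.009683 m², and (R²+z²)^(3/2) = 9.53×10⁻⁴ m³.
B = (4π×10⁻⁷ × 0.957 × 0.001347) / (2 × 9.53×10⁻⁴) = 8.50×10⁻⁷ T.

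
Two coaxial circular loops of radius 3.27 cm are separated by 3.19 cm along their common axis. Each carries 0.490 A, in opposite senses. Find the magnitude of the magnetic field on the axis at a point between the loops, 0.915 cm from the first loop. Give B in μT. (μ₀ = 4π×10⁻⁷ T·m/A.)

Each loop contributes B = μ₀IR²/[2(R²+z²)^(3/2)] on the axis, with z measured from that loop.
Loop 1 (z = 0.00915 m): B₁ = 8.41×10⁻⁶ T. Loop 2 (z = 0.02275 m): B₂ = 5.21×10⁻⁶ T.
The fields oppose: B = |B₁ − B₂| = 3.20×10⁻⁶ T.

B ≈ 3.20 μT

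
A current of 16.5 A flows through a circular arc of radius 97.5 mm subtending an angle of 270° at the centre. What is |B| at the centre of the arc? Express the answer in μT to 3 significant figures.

B ≈ 79.7 μT

The Biot–Savart field of a circular arc at its centre is B = μ₀Iφ/(4πR), with φ = 4.712 rad.
B = (4π×10⁻⁷ × 16.5 × 4.712) / (4π × 0.0975) = 7.97×10⁻⁵ T.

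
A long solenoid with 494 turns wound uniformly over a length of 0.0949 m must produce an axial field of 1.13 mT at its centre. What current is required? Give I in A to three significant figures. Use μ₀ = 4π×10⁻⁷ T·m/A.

I ≈ 0.173 A

Inside a long solenoid B = μ₀nI with n = 5205 m⁻¹, so I = B/(μ₀n).
I = 1.13×10⁻³ / (4π×10⁻⁷ × 5205) = 0.173 A.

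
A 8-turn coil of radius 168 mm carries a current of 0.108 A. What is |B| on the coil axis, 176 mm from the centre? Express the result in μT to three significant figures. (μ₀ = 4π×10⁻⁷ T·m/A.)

For an N-turn flat coil, B = Nμ₀IR²/[2(R²+z²)^(3/2)] with R = 0.168 m, z = 0.176 m.
B = 8 × 1.33×10⁻⁷ T = 1.06×10⁻⁶ T.

B ≈ 1.06 μT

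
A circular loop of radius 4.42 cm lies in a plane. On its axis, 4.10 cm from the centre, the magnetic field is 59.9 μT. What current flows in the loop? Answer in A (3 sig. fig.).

I ≈ 10.7 A

On the axis of a loop, B = μ₀IR²/[2(R²+z²)^(3/2)], so I = 2B(R²+z²)^(3/2)/(μ₀R²).
R² + z² = 0.001954 + 0.001681 = 0.003635 m²; raised to 3/2 gives 2.19×10⁻⁴ m³.
I = 2 × 5.99×10⁻⁵ × 2.19×10⁻⁴ / (1.26×10⁻⁶ × 0.001954) = 10.7 A.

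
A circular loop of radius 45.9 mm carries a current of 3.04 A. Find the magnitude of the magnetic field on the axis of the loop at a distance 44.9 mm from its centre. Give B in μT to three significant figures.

On the axis of a circular loop, B = μ₀IR² / [2(R²+z²)^(3/2)].
R² + z² = (0.0459)² + (0.0449)² = 0.004123 m², and (R²+z²)^(3/2) = 2.65×10⁻⁴ m³.
B = (4π×10⁻⁷ × 3.04 × 0.002107) / (2 × 2.65×10⁻⁴) = 1.52×10⁻⁵ T.

B ≈ 15.2 μT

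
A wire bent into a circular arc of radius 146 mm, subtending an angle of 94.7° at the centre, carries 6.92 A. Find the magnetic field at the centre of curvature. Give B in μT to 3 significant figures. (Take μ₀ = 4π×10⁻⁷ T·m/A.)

B ≈ 7.83 μT

The Biot–Savart field of a circular arc at its centre is B = μ₀Iφ/(4πR), with φ = 1.653 rad.
B = (4π×10⁻⁷ × 6.92 × 1.653) / (4π × 0.146) = 7.83×10⁻⁶ T.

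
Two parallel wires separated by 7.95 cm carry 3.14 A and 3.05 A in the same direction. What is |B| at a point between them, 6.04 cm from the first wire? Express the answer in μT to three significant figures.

Each long wire gives B = μ₀I/(2πd). Distances are d₁ = 0.0604 m and d₂ = 0.0191 m.
B₁ = 1.04×10⁻⁵ T, B₂ = 3.19×10⁻⁵ T.
Between parallel currents the two contributions point in opposite directions, so they subtract. B = |B₁ − B₂| = |1.04×10⁻⁵ − 3.19×10⁻⁵| = 2.15×10⁻⁵ T.

B ≈ 21.5 μT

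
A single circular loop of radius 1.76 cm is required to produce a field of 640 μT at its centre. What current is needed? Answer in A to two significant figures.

I ≈ 18 A

At the centre of a circular loop B = μ₀I/(2R), so I = 2RB/μ₀.
With R = 0.0176 m, I = 2 × 0.0176 × 6.40×10⁻⁴ / (4π×10⁻⁷) = 17.9 A.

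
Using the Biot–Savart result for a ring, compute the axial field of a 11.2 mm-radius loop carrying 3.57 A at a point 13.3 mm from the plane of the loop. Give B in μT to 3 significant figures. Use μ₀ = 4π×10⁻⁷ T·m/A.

On the axis of a circular loop, B = μ₀IR² / [2(R²+z²)^(3/2)].
R² + z² = (0.0112)² + (0.0133)² = 0.0003023 m², and (R²+z²)^(3/2) = 5.26×10⁻⁶ m³.
B = (4π×10⁻⁷ × 3.57 × 0.0001254) / (2 × 5.26×10⁻⁶) = 5.35×10⁻⁵ T.

B ≈ 53.5 μT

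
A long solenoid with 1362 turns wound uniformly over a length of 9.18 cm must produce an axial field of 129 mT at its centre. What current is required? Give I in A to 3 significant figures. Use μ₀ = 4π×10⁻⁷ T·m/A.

Inside a long solenoid B = μ₀nI with n = 1.484×10⁴ m⁻¹, so I = B/(μ₀n).
I = 0.129 / (4π×10⁻⁷ × 1.484×10⁴) = 6.92 A.

I ≈ 6.92 A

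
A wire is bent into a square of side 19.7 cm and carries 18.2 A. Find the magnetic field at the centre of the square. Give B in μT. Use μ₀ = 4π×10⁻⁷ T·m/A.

Each side is a finite straight segment at perpendicular distance d = a/(2 tan(π/4)) = 0.0985 m from the centre, with end-angles ±π/4.
One side contributes B₁ = (μ₀I/4πd)·2 sin(π/4) = 2.61×10⁻⁵ T.
All 4 sides add in the same direction: B = 4 × 2.61×10⁻⁵ = 1.05×10⁻⁴ T.

B ≈ 105 μT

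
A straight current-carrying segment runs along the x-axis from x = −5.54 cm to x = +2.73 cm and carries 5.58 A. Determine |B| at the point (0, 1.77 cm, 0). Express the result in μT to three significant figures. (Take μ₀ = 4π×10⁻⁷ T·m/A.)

B ≈ 56.5 μT

For a finite straight segment, B = (μ₀I/4πd)(sinθ₁ + sinθ₂), where θ₁, θ₂ are the angles from the perpendicular to each end.
The perpendicular distance is d = 0.0177 m; the end-offsets along the wire are a = 0.0554 m and b = 0.0273 m.
sinθ₁ = 0.0554/√(0.0554²+0.0177²) = 0.9526; sinθ₂ = 0.0273/√(0.0273²+0.0177²) = 0.8391.
B = (4π×10⁻⁷ × 5.58) / (4π × 0.0177) × (0.9526 + 0.8391) = 5.65×10⁻⁵ T.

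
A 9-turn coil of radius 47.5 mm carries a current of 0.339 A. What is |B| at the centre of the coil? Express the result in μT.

B ≈ 40.4 μT

For an N-turn flat coil, B = Nμ₀I/(2R) with R = 0.0475 m.
B = 9 × 4.48×10⁻⁶ T = 4.04×10⁻⁵ T.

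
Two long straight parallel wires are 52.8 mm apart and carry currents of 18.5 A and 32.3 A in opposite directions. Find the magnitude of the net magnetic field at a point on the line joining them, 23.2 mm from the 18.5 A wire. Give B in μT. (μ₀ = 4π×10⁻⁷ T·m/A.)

Each long wire gives B = μ₀I/(2πd). Distances are d₁ = 0.0232 m and d₂ = 0.0296 m.
B₁ = 1.59×10⁻⁴ T, B₂ = 2.18×10⁻⁴ T.
Between antiparallel currents both contributions point the same way, so they add. B = B₁ + B₂ = 1.59×10⁻⁴ + 2.18×10⁻⁴ = 3.78×10⁻⁴ T.

B ≈ 378 μT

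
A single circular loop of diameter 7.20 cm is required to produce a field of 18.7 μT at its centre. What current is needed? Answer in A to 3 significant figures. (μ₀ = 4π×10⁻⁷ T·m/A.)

At the centre of a circular loop B = μ₀I/(2R), so I = 2RB/μ₀.
With R = 0.036 m, I = 2 × 0.036 × 1.87×10⁻⁵ / (4π×10⁻⁷) = 1.07 A.

I ≈ 1.07 A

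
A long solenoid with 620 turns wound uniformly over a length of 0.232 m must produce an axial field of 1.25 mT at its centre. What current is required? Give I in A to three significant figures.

I ≈ 0.372 A

Inside a long solenoid B = μ₀nI with n = 2672 m⁻¹, so I = B/(μ₀n).
I = 1.25×10⁻³ / (4π×10⁻⁷ × 2672) = 0.372 A.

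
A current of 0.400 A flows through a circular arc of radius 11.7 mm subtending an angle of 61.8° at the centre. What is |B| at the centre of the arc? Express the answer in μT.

B ≈ 3.69 μT

The Biot–Savart field of a circular arc at its centre is B = μ₀Iφ/(4πR), with φ = 1.079 rad.
B = (4π×10⁻⁷ × 0.400 × 1.079) / (4π × 0.0117) = 3.69×10⁻⁶ T.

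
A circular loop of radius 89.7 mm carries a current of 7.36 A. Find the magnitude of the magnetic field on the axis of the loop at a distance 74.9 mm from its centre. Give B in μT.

B ≈ 23.3 μT

On the axis of a circular loop, B = μ₀IR² / [2(R²+z²)^(3/2)].
R² + z² = (0.0897)² + (0.0749)² = 0.01366 m², and (R²+z²)^(3/2) = 1.60×10⁻³ m³.
B = (4π×10⁻⁷ × 7.36 × 0.008046) / (2 × 1.60×10⁻³) = 2.33×10⁻⁵ T.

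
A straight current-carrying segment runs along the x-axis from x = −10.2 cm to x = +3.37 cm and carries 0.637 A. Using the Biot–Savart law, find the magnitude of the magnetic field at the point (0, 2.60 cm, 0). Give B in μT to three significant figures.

B ≈ 4.31 μT

For a finite straight segment, B = (μ₀I/4πd)(sinθ₁ + sinθ₂), where θ₁, θ₂ are the angles from the perpendicular to each end.
The perpendicular distance is d = 0.026 m; the end-offsets along the wire are a = 0.102 m and b = 0.0337 m.
sinθ₁ = 0.102/√(0.102²+0.026²) = 0.9690; sinθ₂ = 0.0337/√(0.0337²+0.026²) = 0.7917.
B = (4π×10⁻⁷ × 0.637) / (4π × 0.026) × (0.9690 + 0.7917) = 4.31×10⁻⁶ T.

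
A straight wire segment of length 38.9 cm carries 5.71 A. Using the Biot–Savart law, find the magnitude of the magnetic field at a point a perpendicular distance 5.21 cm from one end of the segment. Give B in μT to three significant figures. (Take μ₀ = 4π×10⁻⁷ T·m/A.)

B ≈ 10.9 μT

For a finite straight segment, B = (μ₀I/4πd)(sinθ₁ + sinθ₂), where θ₁, θ₂ are the angles from the perpendicular to each end.
The perpendicular foot is at one end, so the two end-offsets along the wire are 0 and L = 0.389 m.
sinθ₁ = 0/√(0²+0.0521²) = 0.0000; sinθ₂ = 0.389/√(0.389²+0.0521²) = 0.9911.
B = (4π×10⁻⁷ × 5.71) / (4π × 0.0521) × (0.0000 + 0.9911) = 1.09×10⁻⁵ T.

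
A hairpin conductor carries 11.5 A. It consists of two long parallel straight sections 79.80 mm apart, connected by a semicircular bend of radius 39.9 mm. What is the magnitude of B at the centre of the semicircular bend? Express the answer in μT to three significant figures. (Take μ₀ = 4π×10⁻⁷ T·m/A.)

The semicircular arc contributes B_arc = μ₀I·π/(4πR) = μ₀I/(4R) = 9.05×10⁻⁵ T.
Each semi-infinite lead is at perpendicular distance R = 0.0399 m from the centre, with the perpendicular foot at its near end, so it contributes μ₀I/(4πR); both point the same way, together 5.76×10⁻⁵ T.
Arc and leads all point the same direction: B = 9.05×10⁻⁵ + 5.76×10⁻⁵ = 1.48×10⁻⁴ T.

B ≈ 148 μT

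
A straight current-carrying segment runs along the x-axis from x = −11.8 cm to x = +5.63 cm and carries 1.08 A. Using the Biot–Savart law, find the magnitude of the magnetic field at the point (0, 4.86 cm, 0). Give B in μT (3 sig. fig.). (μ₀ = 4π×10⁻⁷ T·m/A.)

For a finite straight segment, B = (μ₀I/4πd)(sinθ₁ + sinθ₂), where θ₁, θ₂ are the angles from the perpendicular to each end.
The perpendicular distance is d = 0.0486 m; the end-offsets along the wire are a = 0.118 m and b = 0.0563 m.
sinθ₁ = 0.118/√(0.118²+0.0486²) = 0.9246; sinθ₂ = 0.0563/√(0.0563²+0.0486²) = 0.7570.
B = (4π×10⁻⁷ × 1.08) / (4π × 0.0486) × (0.9246 + 0.7570) = 3.74×10⁻⁶ T.

B ≈ 3.74 μT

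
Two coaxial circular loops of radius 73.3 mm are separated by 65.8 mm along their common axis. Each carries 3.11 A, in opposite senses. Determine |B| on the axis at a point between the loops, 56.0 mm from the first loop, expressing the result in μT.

B ≈ 12.6 μT

Each loop contributes B = μ₀IR²/[2(R²+z²)^(3/2)] on the axis, with z measured from that loop.
Loop 1 (z = 0.056 m): B₁ = 1.34×10⁻⁵ T. Loop 2 (z = 0.0098 m): B₂ = 2.60×10⁻⁵ T.
The fields oppose: B = |B₁ − B₂| = 1.26×10⁻⁵ T.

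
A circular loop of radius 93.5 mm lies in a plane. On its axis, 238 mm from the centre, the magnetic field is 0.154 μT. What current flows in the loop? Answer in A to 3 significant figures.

I ≈ 0.469 A

On the axis of a loop, B = μ₀IR²/[2(R²+z²)^(3/2)], so I = 2B(R²+z²)^(3/2)/(μ₀R²).
R² + z² = 0.008742 + 0.05664 = 0.06539 m²; raised to 3/2 gives 1.67×10⁻² m³.
I = 2 × 1.54×10⁻⁷ × 1.67×10⁻² / (1.26×10⁻⁶ × 0.008742) = 0.469 A.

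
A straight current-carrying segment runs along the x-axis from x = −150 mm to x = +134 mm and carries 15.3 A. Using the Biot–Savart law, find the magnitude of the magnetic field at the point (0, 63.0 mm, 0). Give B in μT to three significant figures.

B ≈ 44.4 μT

For a finite straight segment, B = (μ₀I/4πd)(sinθ₁ + sinθ₂), where θ₁, θ₂ are the angles from the perpendicular to each end.
The perpendicular distance is d = 0.063 m; the end-offsets along the wire are a = 0.15 m and b = 0.134 m.
sinθ₁ = 0.15/√(0.15²+0.063²) = 0.9220; sinθ₂ = 0.134/√(0.134²+0.063²) = 0.9050.
B = (4π×10⁻⁷ × 15.3) / (4π × 0.063) × (0.9220 + 0.9050) = 4.44×10⁻⁵ T.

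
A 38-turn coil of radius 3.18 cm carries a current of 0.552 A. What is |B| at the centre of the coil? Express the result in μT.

B ≈ 414 μT

For an N-turn flat coil, B = Nμ₀I/(2R) with R = 0.0318 m.
B = 38 × 1.09×10⁻⁵ T = 4.14×10⁻⁴ T.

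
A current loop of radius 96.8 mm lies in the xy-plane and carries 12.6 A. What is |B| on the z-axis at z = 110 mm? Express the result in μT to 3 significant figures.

B ≈ 23.6 μT

On the axis of a circular loop, B = μ₀IR² / [2(R²+z²)^(3/2)].
R² + z² = (0.0968)² + (0.11)² = 0.02147 m², and (R²+z²)^(3/2) = 3.15×10⁻³ m³.
B = (4π×10⁻⁷ × 12.6 × 0.00937) / (2 × 3.15×10⁻³) = 2.36×10⁻⁵ T.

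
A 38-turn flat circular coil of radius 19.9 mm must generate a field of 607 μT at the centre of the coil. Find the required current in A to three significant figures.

I ≈ 0.506 A

For an N-turn coil, B = Nμ₀I/(2R) with R = 0.0199 m, so I = 2RB/(Nμ₀) = 2 × 0.0199 × 6.07×10⁻⁴ / (38 × 4π×10⁻⁷) = 0.506 A.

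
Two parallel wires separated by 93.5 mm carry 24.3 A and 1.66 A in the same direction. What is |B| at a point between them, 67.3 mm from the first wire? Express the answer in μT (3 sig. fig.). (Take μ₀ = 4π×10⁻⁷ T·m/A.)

B ≈ 59.5 μT

Each long wire gives B = μ₀I/(2πd). Distances are d₁ = 0.0673 m and d₂ = 0.0262 m.
B₁ = 7.22×10⁻⁵ T, B₂ = 1.27×10⁻⁵ T.
Between parallel currents the two contributions point in opposite directions, so they subtract. B = |B₁ − B₂| = |7.22×10⁻⁵ − 1.27×10⁻⁵| = 5.95×10⁻⁵ T.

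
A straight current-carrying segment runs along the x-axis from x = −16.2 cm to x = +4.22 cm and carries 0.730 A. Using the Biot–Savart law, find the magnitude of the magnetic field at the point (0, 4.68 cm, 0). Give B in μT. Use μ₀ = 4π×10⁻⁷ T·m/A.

For a finite straight segment, B = (μ₀I/4πd)(sinθ₁ + sinθ₂), where θ₁, θ₂ are the angles from the perpendicular to each end.
The perpendicular distance is d = 0.0468 m; the end-offsets along the wire are a = 0.162 m and b = 0.0422 m.
sinθ₁ = 0.162/√(0.162²+0.0468²) = 0.9607; sinθ₂ = 0.0422/√(0.0422²+0.0468²) = 0.6697.
B = (4π×10⁻⁷ × 0.730) / (4π × 0.0468) × (0.9607 + 0.6697) = 2.54×10⁻⁶ T.

B ≈ 2.54 μT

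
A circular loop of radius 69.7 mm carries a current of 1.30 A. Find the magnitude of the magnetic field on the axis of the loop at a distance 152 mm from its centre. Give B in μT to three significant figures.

B ≈ 0.849 μT

On the axis of a circular loop, B = μ₀IR² / [2(R²+z²)^(3/2)].
R² + z² = (0.0697)² + (0.152)² = 0.02796 m², and (R²+z²)^(3/2) = 4.68×10⁻³ m³.
B = (4π×10⁻⁷ × 1.30 × 0.004858) / (2 × 4.68×10⁻³) = 8.49×10⁻⁷ T.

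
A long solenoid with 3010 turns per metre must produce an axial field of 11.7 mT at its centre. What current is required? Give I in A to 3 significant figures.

I ≈ 3.09 A

Inside a long solenoid B = μ₀nI with n = 3010 m⁻¹, so I = B/(μ₀n).
I = 1.17×10⁻² / (4π×10⁻⁷ × 3010) = 3.09 A.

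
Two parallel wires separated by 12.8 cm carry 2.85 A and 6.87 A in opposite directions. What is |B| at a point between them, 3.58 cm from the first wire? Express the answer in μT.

B ≈ 30.8 μT

Each long wire gives B = μ₀I/(2πd). Distances are d₁ = 0.0358 m and d₂ = 0.0922 m.
B₁ = 1.59×10⁻⁵ T, B₂ = 1.49×10⁻⁵ T.
Between antiparallel currents both contributions point the same way, so they add. B = B₁ + B₂ = 1.59×10⁻⁵ + 1.49×10⁻⁵ = 3.08×10⁻⁵ T.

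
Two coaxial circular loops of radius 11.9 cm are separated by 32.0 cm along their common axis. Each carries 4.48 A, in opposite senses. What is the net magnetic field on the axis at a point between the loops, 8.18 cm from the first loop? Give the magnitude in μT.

Each loop contributes B = μ₀IR²/[2(R²+z²)^(3/2)] on the axis, with z measured from that loop.
Loop 1 (z = 0.0818 m): B₁ = 1.32×10⁻⁵ T. Loop 2 (z = 0.2382 m): B₂ = 2.11×10⁻⁶ T.
The fields oppose: B = |B₁ − B₂| = 1.11×10⁻⁵ T.

B ≈ 11.1 μT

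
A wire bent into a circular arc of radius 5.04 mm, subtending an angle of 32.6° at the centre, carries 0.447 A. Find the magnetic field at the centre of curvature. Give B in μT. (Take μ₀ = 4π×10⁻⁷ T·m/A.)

The Biot–Savart field of a circular arc at its centre is B = μ₀Iφ/(4πR), with φ = 0.569 rad.
B = (4π×10⁻⁷ × 0.447 × 0.569) / (4π × 0.00504) = 5.05×10⁻⁶ T.

B ≈ 5.05 μT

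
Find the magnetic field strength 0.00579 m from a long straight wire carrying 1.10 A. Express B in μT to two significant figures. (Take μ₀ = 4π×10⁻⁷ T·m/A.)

For an infinitely long straight wire, B = μ₀I/(2πd).
B = (4π×10⁻⁷ × 1.10) / (2π × 0.00579) = 3.80×10⁻⁵ T.

B ≈ 38 μT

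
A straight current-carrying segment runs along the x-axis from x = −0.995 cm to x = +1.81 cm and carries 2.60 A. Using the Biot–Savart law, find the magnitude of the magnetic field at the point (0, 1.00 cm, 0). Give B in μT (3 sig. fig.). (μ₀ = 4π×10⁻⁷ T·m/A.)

For a finite straight segment, B = (μ₀I/4πd)(sinθ₁ + sinθ₂), where θ₁, θ₂ are the angles from the perpendicular to each end.
The perpendicular distance is d = 0.01 m; the end-offsets along the wire are a = 0.00995 m and b = 0.0181 m.
sinθ₁ = 0.00995/√(0.00995²+0.01²) = 0.7053; sinθ₂ = 0.0181/√(0.0181²+0.01²) = 0.8753.
B = (4π×10⁻⁷ × 2.60) / (4π × 0.01) × (0.7053 + 0.8753) = 4.11×10⁻⁵ T.

B ≈ 41.1 μT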